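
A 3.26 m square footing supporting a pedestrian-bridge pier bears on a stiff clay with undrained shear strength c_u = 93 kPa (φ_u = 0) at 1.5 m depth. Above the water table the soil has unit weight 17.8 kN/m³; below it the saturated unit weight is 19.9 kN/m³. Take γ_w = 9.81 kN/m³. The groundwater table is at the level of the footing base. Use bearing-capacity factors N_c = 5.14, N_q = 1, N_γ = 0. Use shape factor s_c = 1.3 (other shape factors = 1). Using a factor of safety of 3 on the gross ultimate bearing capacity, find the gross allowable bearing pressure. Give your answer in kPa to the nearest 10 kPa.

Overburden at base level: q = 17.8 × 1.5 = 26.7 kPa.
Cohesion term c·N_c·s_c = 93 × 5.14 × 1.3 = 621.43 kPa; surcharge term q·N_q = 26.7 × 1 = 26.7 kPa.
q_ult = 621.43 + 26.7 = 648.13 kPa.
q_all = 648.13 / 3 = 216.04 kPa.

q_all ≈ 220 kPa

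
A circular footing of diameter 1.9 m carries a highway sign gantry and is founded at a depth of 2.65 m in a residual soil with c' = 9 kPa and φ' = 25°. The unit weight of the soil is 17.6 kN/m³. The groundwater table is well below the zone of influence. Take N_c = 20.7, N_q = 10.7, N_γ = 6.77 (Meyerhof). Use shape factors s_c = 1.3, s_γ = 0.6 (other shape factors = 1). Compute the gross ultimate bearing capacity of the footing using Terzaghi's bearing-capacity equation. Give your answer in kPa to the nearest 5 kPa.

q_ult ≈ 810 kPa

q = γ·D_f = 17.6 × 2.65 = 46.64 kPa.
c·N_c·s_c = 9 × 20.7 × 1.3 = 242.19 kPa
q·N_q = 46.64 × 10.7 = 499.05 kPa
0.5·γ·B·N_γ·s_γ = 0.5 × 17.6 × 1.9 × 6.77 × 0.6 = 67.917 kPa
q_ult = 242.19 + 499.05 + 67.917 = 809.15 kPa.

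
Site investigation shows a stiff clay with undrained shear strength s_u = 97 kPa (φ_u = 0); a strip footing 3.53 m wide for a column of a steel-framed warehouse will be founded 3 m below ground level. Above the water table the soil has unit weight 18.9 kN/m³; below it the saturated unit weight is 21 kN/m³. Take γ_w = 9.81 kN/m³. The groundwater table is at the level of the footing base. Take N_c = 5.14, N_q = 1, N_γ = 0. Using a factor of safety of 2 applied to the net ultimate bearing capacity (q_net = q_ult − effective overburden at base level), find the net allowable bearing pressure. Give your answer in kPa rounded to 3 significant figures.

q_all(net) ≈ 249 kPa

Overburden at base level: q = 18.9 × 3 = 56.7 kPa.
Cohesion term c·N_c = 97 × 5.14 = 498.58 kPa; surcharge term q·N_q = 56.7 × 1 = 56.7 kPa.
q_ult = 498.58 + 56.7 = 555.28 kPa.
Net ultimate: q_net = 555.28 − 56.7 = 498.58 kPa.
q_all(net) = 498.58 / 2 = 249.29 kPa.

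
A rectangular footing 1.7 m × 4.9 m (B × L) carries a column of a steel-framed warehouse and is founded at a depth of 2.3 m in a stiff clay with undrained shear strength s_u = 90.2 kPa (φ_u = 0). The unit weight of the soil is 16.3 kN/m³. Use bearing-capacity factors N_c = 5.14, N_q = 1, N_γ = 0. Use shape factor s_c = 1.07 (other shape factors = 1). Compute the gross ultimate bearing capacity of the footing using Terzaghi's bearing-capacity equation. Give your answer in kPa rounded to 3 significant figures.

q_ult ≈ 534 kPa

Overburden at base level: q = 16.3 × 2.3 = 37.49 kPa.
Cohesion term c·N_c·s_c = 90.2 × 5.14 × 1.07 = 496.08 kPa; surcharge term q·N_q = 37.49 × 1 = 37.49 kPa.
q_ult = 496.08 + 37.49 = 533.57 kPa.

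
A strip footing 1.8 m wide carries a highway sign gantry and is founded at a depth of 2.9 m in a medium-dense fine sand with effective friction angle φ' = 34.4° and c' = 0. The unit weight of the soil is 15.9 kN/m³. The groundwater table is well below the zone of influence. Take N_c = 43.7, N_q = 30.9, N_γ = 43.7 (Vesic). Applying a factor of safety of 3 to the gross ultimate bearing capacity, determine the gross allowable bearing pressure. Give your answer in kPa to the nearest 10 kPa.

q = γ·D_f = 15.9 × 2.9 = 46.11 kPa.
q·N_q = 46.11 × 30.9 = 1424.8 kPa
0.5·γ·B·N_γ = 0.5 × 15.9 × 1.8 × 43.7 = 625.35 kPa
q_ult = 1424.8 + 625.35 = 2050.1 kPa.
q_all = q_ult / FS = 2050.1 / 3 = 683.38 kPa.

q_all ≈ 680 kPa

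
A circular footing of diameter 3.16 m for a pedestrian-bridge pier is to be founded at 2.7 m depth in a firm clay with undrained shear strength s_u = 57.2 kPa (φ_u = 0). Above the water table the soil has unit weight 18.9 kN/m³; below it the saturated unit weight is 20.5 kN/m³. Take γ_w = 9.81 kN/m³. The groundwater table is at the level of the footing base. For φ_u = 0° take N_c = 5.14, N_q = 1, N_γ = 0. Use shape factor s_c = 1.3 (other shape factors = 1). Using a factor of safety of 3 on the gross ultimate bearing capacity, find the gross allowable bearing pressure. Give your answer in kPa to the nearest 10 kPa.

q_all ≈ 140 kPa

Overburden at base level: q = 18.9 × 2.7 = 51.03 kPa.
Cohesion term c·N_c·s_c = 57.2 × 5.14 × 1.3 = 382.21 kPa; surcharge term q·N_q = 51.03 × 1 = 51.03 kPa.
q_ult = 382.21 + 51.03 = 433.24 kPa.
q_all = 433.24 / 3 = 144.41 kPa.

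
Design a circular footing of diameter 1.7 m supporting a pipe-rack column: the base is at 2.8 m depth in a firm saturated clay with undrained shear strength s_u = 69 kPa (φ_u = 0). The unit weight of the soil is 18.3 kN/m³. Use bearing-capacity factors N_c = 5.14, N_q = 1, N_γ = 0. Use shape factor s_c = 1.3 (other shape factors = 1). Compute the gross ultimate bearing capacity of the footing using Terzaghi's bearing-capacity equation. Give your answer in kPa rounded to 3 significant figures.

q_ult ≈ 512 kPa

Effective surcharge at the founding depth q = γ·D_f = 18.3 × 2.8 = 51.24 kPa.
q_ult = c·N_c·s_c + q·N_q
     = 69 × 5.14 × 1.3 + 51.24 × 1
     = 461.06 + 51.24 = 512.3 kPa.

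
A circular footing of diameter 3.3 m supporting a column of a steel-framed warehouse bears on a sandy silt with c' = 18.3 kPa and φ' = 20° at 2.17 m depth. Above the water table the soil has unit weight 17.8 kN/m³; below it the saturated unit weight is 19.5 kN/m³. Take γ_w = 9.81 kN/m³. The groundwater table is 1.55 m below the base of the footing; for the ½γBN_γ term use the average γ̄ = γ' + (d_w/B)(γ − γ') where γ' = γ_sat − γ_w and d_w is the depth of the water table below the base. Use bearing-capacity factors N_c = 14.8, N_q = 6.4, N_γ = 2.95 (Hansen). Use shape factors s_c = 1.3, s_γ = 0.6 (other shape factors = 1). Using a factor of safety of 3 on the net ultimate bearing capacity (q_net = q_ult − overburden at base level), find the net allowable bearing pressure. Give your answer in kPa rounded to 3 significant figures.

q_all(net) ≈ 200 kPa

Overburden at base level: q = 17.8 × 2.17 = 38.626 kPa.
The water table is 1.55 m below the base (< B = 3.3 m), so the ½γBN_γ term uses γ̄ = γ' + (d_w/B)(γ − γ') = 9.69 + (1.55/3.3)(17.8 − 9.69) = 13.499 kN/m³.
Cohesion term c·N_c·s_c = 18.3 × 14.8 × 1.3 = 352.09 kPa; surcharge term q·N_q = 38.626 × 6.4 = 247.21 kPa; self-weight term 0.5·γ·B·N_γ·s_γ = 0.5 × 13.499 × 3.3 × 2.95 × 0.6 = 39.425 kPa.
q_ult = 352.09 + 247.21 + 39.425 = 638.72 kPa.
q_net = 638.72 − 38.626 = 600.1 kPa.
q_all(net) = 600.1 / 3 = 200.03 kPa.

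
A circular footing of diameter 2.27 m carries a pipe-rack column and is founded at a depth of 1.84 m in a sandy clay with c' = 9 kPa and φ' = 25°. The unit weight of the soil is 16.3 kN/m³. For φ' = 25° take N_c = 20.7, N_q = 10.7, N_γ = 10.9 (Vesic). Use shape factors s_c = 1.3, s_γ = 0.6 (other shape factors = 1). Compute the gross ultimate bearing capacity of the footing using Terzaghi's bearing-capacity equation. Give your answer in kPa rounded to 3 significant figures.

q = γ·D_f = 16.3 × 1.84 = 29.992 kPa.
c·N_c·s_c = 9 × 20.7 × 1.3 = 242.19 kPa
q·N_q = 29.992 × 10.7 = 320.91 kPa
0.5·γ·B·N_γ·s_γ = 0.5 × 16.3 × 2.27 × 10.9 × 0.6 = 120.99 kPa
q_ult = 242.19 + 320.91 + 120.99 = 684.1 kPa.

q_ult ≈ 684 kPa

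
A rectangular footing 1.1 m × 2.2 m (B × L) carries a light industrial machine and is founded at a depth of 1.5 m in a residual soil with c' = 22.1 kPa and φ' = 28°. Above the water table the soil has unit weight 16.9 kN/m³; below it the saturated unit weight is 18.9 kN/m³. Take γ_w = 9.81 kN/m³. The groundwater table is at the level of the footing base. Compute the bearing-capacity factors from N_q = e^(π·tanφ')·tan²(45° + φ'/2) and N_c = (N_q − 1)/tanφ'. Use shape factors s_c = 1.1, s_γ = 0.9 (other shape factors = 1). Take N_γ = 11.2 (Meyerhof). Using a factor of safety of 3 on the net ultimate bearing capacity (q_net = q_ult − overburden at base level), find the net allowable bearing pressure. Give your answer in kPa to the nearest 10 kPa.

q_all(net) ≈ 340 kPa

N_q = e^(π·tan28°)·tan²(59°) = 14.72; N_c = (N_q − 1)/tanφ' = 25.8.
Overburden at base level: q = 16.9 × 1.5 = 25.35 kPa.
Below the base the soil is submerged, so the ½γBN_γ term uses γ' = 18.9 − 9.81 = 9.09 kN/m³.
Cohesion term c·N_c·s_c = 22.1 × 25.803 × 1.1 = 627.28 kPa; surcharge term q·N_q = 25.35 × 14.72 = 373.15 kPa; self-weight term 0.5·γ·B·N_γ·s_γ = 0.5 × 9.09 × 1.1 × 11.2 × 0.9 = 50.395 kPa.
q_ult = 627.28 + 373.15 + 50.395 = 1050.8 kPa.
q_net = 1050.8 − 25.35 = 1025.5 kPa.
q_all(net) = 1025.5 / 3 = 341.82 kPa.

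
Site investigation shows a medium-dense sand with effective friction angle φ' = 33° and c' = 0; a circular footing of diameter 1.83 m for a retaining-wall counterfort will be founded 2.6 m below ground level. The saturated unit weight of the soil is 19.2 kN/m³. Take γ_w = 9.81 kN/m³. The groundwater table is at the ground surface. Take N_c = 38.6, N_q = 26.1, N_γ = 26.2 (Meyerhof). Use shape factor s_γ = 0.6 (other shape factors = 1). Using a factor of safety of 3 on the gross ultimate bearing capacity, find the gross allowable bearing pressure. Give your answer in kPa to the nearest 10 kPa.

Water table at ground surface, so effective unit weight γ' = 19.2 − 9.81 = 9.39 kN/m³ is used throughout; overburden q = 9.39 × 2.6 = 24.414 kPa; the same γ' applies in the ½γBN_γ term.
Surcharge term q·N_q = 24.414 × 26.1 = 637.21 kPa; self-weight term 0.5·γ·B·N_γ·s_γ = 0.5 × 9.39 × 1.83 × 26.2 × 0.6 = 135.06 kPa.
q_ult = 637.21 + 135.06 = 772.27 kPa.
q_all = 772.27 / 3 = 257.42 kPa.

q_all ≈ 260 kPa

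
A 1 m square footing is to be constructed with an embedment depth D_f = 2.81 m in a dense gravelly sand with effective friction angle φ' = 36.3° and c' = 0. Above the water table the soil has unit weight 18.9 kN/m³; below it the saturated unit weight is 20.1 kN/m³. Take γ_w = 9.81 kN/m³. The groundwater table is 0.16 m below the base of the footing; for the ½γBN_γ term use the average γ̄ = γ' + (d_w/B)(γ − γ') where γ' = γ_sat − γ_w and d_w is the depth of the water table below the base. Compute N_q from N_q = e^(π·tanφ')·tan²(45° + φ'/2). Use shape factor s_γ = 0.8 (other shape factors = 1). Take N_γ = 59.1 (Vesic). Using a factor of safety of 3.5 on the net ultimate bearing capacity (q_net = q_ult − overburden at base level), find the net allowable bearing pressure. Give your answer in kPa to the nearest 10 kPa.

q_all(net) ≈ 660 kPa

N_q = e^(π·tan36.3°)·tan²(63.15°) = 39.22.
Effective surcharge at the founding depth q = γ·D_f = 18.9 × 2.81 = 53.109 kPa.
With d_w = 0.16 m < B, γ̄ = 10.29 + (0.16/1) × (18.9 − 10.29) = 11.668 kN/m³.
q_ult = q·N_q + 0.5·γ·B·N_γ·s_γ
     = 53.109 × 39.222 + 0.5 × 11.668 × 1 × 59.1 × 0.8
     = 2083.1 + 275.82 = 2358.9 kPa.
q_net = 2358.9 − 53.109 = 2305.8 kPa.
q_all(net) = 2305.8 / 3.5 = 658.79 kPa.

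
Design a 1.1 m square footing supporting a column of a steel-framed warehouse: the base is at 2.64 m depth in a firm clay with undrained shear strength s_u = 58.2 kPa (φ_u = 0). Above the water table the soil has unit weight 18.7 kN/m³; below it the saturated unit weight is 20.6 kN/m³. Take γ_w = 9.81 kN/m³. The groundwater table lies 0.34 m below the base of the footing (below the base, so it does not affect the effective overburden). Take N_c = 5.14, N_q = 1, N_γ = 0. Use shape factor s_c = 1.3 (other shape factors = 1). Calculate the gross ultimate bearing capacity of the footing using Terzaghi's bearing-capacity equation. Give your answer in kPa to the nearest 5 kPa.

q_ult ≈ 440 kPa

Effective surcharge at the founding depth q = γ·D_f = 18.7 × 2.64 = 49.368 kPa.
q_ult = c·N_c·s_c + q·N_q
     = 58.2 × 5.14 × 1.3 + 49.368 × 1
     = 388.89 + 49.368 = 438.26 kPa.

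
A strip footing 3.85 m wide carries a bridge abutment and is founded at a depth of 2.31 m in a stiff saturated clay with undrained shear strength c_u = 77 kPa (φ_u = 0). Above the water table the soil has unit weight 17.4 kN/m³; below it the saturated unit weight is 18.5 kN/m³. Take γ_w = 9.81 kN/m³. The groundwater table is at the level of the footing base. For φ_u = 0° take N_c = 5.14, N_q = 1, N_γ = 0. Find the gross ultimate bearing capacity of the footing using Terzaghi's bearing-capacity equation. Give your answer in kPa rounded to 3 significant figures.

q_ult ≈ 436 kPa

q = γ·D_f = 17.4 × 2.31 = 40.194 kPa.
c·N_c = 77 × 5.14 = 395.78 kPa
q·N_q = 40.194 × 1 = 40.194 kPa
q_ult = 395.78 + 40.194 = 435.97 kPa.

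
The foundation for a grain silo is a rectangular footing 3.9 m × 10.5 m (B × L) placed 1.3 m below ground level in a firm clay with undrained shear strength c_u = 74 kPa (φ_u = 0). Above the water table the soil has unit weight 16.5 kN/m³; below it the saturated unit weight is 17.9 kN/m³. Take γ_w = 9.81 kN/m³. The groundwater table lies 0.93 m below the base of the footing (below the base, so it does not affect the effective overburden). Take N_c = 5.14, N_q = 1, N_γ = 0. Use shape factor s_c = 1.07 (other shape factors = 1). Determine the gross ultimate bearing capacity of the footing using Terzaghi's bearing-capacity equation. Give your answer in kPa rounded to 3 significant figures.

q_ult ≈ 428 kPa

q = γ·D_f = 16.5 × 1.3 = 21.45 kPa.
c·N_c·s_c = 74 × 5.14 × 1.07 = 406.99 kPa
q·N_q = 21.45 × 1 = 21.45 kPa
q_ult = 406.99 + 21.45 = 428.44 kPa.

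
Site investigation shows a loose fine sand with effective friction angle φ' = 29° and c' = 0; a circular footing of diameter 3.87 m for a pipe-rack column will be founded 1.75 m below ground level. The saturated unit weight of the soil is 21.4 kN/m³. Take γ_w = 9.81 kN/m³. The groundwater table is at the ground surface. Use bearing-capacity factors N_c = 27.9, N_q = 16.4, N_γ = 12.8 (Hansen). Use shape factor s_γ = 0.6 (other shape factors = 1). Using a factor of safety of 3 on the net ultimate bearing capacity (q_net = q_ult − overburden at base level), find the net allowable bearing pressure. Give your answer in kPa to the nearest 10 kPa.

With the water table at the surface the whole profile is submerged: γ' = 21.4 − 9.81 = 11.59 kN/m³, so q = γ'·D_f = 20.282 kPa; the same γ' applies in the ½γBN_γ term.
q_ult = q·N_q + 0.5·γ·B·N_γ·s_γ
     = 20.282 × 16.4 + 0.5 × 11.59 × 3.87 × 12.8 × 0.6
     = 332.63 + 172.24 = 504.87 kPa.
q_net = 504.87 − 20.282 = 484.59 kPa.
q_all(net) = 484.59 / 3 = 161.53 kPa.

q_all(net) ≈ 160 kPa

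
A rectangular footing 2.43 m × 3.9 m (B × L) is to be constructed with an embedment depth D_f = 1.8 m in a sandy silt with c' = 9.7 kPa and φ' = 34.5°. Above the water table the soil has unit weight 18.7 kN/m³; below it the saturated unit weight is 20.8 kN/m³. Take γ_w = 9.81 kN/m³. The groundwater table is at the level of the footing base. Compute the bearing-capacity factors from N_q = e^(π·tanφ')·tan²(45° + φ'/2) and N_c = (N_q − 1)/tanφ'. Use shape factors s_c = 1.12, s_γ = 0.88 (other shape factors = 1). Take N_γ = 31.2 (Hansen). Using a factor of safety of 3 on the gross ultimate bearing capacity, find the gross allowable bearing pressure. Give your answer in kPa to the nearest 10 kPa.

q_all ≈ 630 kPa

N_q = e^(π·tan34.5°)·tan²(62.25°) = 31.3; N_c = (N_q − 1)/tanφ' = 44.09.
Effective surcharge at the founding depth q = γ·D_f = 18.7 × 1.8 = 33.66 kPa.
The water table coincides with the base, so in the self-weight term γ → γ' = 10.99 kN/m³.
q_ult = c·N_c·s_c + q·N_q + 0.5·γ·B·N_γ·s_γ
     = 9.7 × 44.085 × 1.12 + 33.66 × 31.299 + 0.5 × 10.99 × 2.43 × 31.2 × 0.88
     = 478.94 + 1053.5 + 366.62 = 1899.1 kPa.
q_all = 1899.1 / 3 = 633.03 kPa.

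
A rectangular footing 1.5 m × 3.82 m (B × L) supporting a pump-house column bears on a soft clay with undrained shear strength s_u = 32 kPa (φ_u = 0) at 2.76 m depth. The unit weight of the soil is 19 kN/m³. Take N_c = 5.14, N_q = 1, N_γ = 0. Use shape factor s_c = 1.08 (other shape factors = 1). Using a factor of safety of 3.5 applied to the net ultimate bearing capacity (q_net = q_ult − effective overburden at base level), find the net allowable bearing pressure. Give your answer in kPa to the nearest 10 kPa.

Effective surcharge at the founding depth q = γ·D_f = 19 × 2.76 = 52.44 kPa.
q_ult = c·N_c·s_c + q·N_q
     = 32 × 5.14 × 1.08 + 52.44 × 1
     = 177.64 + 52.44 = 230.08 kPa.
Net ultimate: q_net = 230.08 − 52.44 = 177.64 kPa.
q_all(net) = 177.64 / 3.5 = 50.754 kPa.

q_all(net) ≈ 50 kPa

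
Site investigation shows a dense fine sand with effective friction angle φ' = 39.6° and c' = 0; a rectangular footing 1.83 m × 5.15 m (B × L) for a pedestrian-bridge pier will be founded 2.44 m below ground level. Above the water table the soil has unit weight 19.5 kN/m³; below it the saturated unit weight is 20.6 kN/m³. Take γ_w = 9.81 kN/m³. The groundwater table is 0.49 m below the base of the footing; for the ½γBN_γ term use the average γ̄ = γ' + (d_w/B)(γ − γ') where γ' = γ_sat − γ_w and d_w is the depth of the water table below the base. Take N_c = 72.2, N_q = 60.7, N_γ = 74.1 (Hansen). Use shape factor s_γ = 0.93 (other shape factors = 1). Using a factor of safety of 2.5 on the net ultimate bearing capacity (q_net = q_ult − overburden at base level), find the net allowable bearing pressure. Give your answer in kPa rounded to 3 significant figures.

q_all(net) ≈ 1470 kPa

Overburden at base level: q = 19.5 × 2.44 = 47.58 kPa.
The water table is 0.49 m below the base (< B = 1.83 m), so the ½γBN_γ term uses γ̄ = γ' + (d_w/B)(γ − γ') = 10.79 + (0.49/1.83)(19.5 − 10.79) = 13.122 kN/m³.
Surcharge term q·N_q = 47.58 × 60.7 = 2888.1 kPa; self-weight term 0.5·γ·B·N_γ·s_γ = 0.5 × 13.122 × 1.83 × 74.1 × 0.93 = 827.42 kPa.
q_ult = 2888.1 + 827.42 = 3715.5 kPa.
q_net = 3715.5 − 47.58 = 3668 kPa.
q_all(net) = 3668 / 2.5 = 1467.2 kPa.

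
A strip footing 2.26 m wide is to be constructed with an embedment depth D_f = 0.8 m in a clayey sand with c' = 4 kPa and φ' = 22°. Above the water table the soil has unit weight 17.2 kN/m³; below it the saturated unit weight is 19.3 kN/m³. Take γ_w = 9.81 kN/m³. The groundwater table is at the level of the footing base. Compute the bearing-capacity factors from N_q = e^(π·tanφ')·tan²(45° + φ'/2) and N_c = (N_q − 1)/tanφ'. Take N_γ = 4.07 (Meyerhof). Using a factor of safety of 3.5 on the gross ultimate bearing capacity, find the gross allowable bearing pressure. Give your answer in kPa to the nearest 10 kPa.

q_all ≈ 60 kPa

N_q = e^(π·tan22°)·tan²(56°) = 7.82; N_c = (N_q − 1)/tanφ' = 16.88.
Effective surcharge at the founding depth q = γ·D_f = 17.2 × 0.8 = 13.76 kPa.
The water table coincides with the base, so in the self-weight term γ → γ' = 9.49 kN/m³.
q_ult = c·N_c + q·N_q + 0.5·γ·B·N_γ
     = 4 × 16.883 + 13.76 × 7.8211 + 0.5 × 9.49 × 2.26 × 4.07
     = 67.531 + 107.62 + 43.645 = 218.8 kPa.
q_all = 218.8 / 3.5 = 62.513 kPa.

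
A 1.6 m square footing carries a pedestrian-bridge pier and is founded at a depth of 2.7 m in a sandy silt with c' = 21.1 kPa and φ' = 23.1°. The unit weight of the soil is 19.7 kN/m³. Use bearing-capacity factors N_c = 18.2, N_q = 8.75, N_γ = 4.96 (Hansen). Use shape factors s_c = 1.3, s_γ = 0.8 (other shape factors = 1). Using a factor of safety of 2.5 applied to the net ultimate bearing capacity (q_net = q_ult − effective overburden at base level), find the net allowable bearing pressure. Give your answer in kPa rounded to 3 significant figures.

q_all(net) ≈ 390 kPa

Overburden at base level: q = 19.7 × 2.7 = 53.19 kPa.
Cohesion term c·N_c·s_c = 21.1 × 18.2 × 1.3 = 499.23 kPa; surcharge term q·N_q = 53.19 × 8.75 = 465.41 kPa; self-weight term 0.5·γ·B·N_γ·s_γ = 0.5 × 19.7 × 1.6 × 4.96 × 0.8 = 62.536 kPa.
q_ult = 499.23 + 465.41 + 62.536 = 1027.2 kPa.
Net ultimate: q_net = 1027.2 − 53.19 = 973.98 kPa.
q_all(net) = 973.98 / 2.5 = 389.59 kPa.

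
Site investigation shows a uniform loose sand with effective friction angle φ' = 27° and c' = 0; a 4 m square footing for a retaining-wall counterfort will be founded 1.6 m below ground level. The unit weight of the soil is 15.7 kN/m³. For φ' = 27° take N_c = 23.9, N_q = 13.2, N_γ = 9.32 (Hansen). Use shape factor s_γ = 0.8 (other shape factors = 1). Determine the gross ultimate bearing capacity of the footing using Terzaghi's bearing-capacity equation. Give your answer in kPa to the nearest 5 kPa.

Effective surcharge at the founding depth q = γ·D_f = 15.7 × 1.6 = 25.12 kPa.
q_ult = q·N_q + 0.5·γ·B·N_γ·s_γ
     = 25.12 × 13.2 + 0.5 × 15.7 × 4 × 9.32 × 0.8
     = 331.58 + 234.12 = 565.7 kPa.

q_ult ≈ 565 kPa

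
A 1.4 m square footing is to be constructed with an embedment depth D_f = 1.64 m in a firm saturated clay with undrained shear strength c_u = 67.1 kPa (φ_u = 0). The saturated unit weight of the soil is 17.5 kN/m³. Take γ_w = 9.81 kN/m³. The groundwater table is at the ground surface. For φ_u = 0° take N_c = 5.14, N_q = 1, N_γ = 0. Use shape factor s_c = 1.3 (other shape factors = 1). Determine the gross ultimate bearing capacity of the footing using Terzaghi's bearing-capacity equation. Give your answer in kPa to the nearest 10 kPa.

γ' = 17.5 − 9.81 = 7.69 kN/m³ (submerged throughout). q = 7.69 × 1.64 = 12.612 kPa.
c·N_c·s_c = 67.1 × 5.14 × 1.3 = 448.36 kPa
q·N_q = 12.612 × 1 = 12.612 kPa
q_ult = 448.36 + 12.612 = 460.97 kPa.

q_ult ≈ 460 kPa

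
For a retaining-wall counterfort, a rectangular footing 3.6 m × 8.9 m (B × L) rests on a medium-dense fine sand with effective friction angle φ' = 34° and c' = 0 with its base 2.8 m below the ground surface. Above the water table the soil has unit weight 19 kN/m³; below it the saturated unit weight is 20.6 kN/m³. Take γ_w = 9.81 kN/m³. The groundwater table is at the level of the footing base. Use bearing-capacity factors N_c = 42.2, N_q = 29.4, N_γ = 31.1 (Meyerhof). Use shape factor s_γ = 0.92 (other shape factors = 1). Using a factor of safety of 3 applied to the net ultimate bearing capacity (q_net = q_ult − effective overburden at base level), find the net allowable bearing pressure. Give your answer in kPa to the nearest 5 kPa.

q_all(net) ≈ 690 kPa

Effective surcharge at the founding depth q = γ·D_f = 19 × 2.8 = 53.2 kPa.
The water table coincides with the base, so in the self-weight term γ → γ' = 10.79 kN/m³.
q_ult = q·N_q + 0.5·γ·B·N_γ·s_γ
     = 53.2 × 29.4 + 0.5 × 10.79 × 3.6 × 31.1 × 0.92
     = 1564.1 + 555.7 = 2119.8 kPa.
Net ultimate: q_net = 2119.8 − 53.2 = 2066.6 kPa.
q_all(net) = 2066.6 / 3 = 688.86 kPa.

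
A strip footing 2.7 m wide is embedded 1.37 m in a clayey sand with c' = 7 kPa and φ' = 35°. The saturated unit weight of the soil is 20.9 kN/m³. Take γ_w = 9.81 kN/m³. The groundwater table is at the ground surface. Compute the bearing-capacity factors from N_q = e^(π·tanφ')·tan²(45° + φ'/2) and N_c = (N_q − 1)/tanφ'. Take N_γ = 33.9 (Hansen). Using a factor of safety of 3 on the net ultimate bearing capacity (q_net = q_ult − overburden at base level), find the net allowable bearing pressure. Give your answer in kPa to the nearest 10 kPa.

q_all(net) ≈ 440 kPa

N_q = e^(π·tan35°)·tan²(62.5°) = 33.3; N_c = (N_q − 1)/tanφ' = 46.12.
Water table at ground surface, so effective unit weight γ' = 20.9 − 9.81 = 11.09 kN/m³ is used throughout; overburden q = 11.09 × 1.37 = 15.193 kPa; the same γ' applies in the ½γBN_γ term.
Cohesion term c·N_c = 7 × 46.124 = 322.87 kPa; surcharge term q·N_q = 15.193 × 33.296 = 505.88 kPa; self-weight term 0.5·γ·B·N_γ = 0.5 × 11.09 × 2.7 × 33.9 = 507.53 kPa.
q_ult = 322.87 + 505.88 + 507.53 = 1336.3 kPa.
q_net = 1336.3 − 15.193 = 1321.1 kPa.
q_all(net) = 1321.1 / 3 = 440.36 kPa.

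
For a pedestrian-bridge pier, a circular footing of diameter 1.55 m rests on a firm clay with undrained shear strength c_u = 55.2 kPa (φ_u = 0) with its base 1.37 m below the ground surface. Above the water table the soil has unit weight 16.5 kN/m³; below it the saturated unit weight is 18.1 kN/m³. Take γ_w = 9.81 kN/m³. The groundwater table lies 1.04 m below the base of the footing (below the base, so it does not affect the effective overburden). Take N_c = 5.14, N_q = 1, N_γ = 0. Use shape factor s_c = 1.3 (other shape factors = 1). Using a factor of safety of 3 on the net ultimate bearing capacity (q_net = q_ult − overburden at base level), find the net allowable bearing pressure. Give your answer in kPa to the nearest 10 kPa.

q = γ·D_f = 16.5 × 1.37 = 22.605 kPa.
c·N_c·s_c = 55.2 × 5.14 × 1.3 = 368.85 kPa
q·N_q = 22.605 × 1 = 22.605 kPa
q_ult = 368.85 + 22.605 = 391.45 kPa.
q_net = 391.45 − 22.605 = 368.85 kPa.
q_all(net) = 368.85 / 3 = 122.95 kPa.

q_all(net) ≈ 120 kPa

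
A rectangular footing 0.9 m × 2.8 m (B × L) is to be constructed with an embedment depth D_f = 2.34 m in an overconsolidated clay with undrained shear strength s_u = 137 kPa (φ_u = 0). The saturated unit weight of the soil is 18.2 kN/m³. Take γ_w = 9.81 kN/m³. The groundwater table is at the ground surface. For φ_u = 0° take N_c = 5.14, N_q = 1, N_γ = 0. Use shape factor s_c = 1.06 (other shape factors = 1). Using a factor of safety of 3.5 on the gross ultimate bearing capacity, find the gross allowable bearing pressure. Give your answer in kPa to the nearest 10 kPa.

q_all ≈ 220 kPa

Water table at ground surface, so effective unit weight γ' = 18.2 − 9.81 = 8.39 kN/m³ is used throughout; overburden q = 8.39 × 2.34 = 19.633 kPa.
Cohesion term c·N_c·s_c = 137 × 5.14 × 1.06 = 746.43 kPa; surcharge term q·N_q = 19.633 × 1 = 19.633 kPa.
q_ult = 746.43 + 19.633 = 766.06 kPa.
q_all = 766.06 / 3.5 = 218.88 kPa.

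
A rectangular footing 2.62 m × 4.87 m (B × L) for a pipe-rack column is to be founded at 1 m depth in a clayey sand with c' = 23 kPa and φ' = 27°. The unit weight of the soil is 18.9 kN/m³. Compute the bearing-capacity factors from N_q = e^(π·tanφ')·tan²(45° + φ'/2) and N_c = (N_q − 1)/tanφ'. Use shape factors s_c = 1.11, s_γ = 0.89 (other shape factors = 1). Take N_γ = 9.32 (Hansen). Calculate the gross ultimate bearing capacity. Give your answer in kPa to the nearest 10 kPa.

q_ult ≈ 1070 kPa

tan27° = 0.5095, so N_q = e^(π×0.5095)·tan²(58.5°) = 4.957 × 2.663 = 13.2.
N_c = (13.2 − 1)/tan27° = 23.94.
Overburden at base level: q = 18.9 × 1 = 18.9 kPa.
Cohesion term c·N_c·s_c = 23 × 23.942 × 1.11 = 611.24 kPa; surcharge term q·N_q = 18.9 × 13.199 = 249.46 kPa; self-weight term 0.5·γ·B·N_γ·s_γ = 0.5 × 18.9 × 2.62 × 9.32 × 0.89 = 205.37 kPa.
q_ult = 611.24 + 249.46 + 205.37 = 1066.1 kPa.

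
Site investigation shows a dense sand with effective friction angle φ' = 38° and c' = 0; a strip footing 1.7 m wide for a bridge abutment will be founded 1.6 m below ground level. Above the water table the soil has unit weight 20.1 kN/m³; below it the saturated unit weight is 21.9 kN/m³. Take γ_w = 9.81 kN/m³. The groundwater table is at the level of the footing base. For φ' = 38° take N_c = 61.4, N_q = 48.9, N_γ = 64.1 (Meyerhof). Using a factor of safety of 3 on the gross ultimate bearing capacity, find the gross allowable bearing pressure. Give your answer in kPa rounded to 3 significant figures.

q = γ·D_f = 20.1 × 1.6 = 32.16 kPa.
For the ½γBN_γ term take γ' = 21.9 − 9.81 = 12.09 kN/m³ (soil below base is submerged).
q·N_q = 32.16 × 48.9 = 1572.6 kPa
0.5·γ·B·N_γ = 0.5 × 12.09 × 1.7 × 64.1 = 658.72 kPa
q_ult = 1572.6 + 658.72 = 2231.3 kPa.
q_all = 2231.3 / 3 = 743.78 kPa.

q_all ≈ 744 kPa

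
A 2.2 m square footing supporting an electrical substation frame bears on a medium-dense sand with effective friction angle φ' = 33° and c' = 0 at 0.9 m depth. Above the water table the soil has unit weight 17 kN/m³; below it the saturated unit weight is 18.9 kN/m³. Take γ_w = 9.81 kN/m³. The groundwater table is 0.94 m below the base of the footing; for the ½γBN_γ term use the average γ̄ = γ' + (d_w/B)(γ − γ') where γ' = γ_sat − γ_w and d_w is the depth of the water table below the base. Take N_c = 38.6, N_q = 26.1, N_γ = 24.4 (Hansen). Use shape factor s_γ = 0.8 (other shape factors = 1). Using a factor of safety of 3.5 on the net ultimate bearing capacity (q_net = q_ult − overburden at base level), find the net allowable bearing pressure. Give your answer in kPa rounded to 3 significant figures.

Overburden at base level: q = 17 × 0.9 = 15.3 kPa.
The water table is 0.94 m below the base (< B = 2.2 m), so the ½γBN_γ term uses γ̄ = γ' + (d_w/B)(γ − γ') = 9.09 + (0.94/2.2)(17 − 9.09) = 12.47 kN/m³.
Surcharge term q·N_q = 15.3 × 26.1 = 399.33 kPa; self-weight term 0.5·γ·B·N_γ·s_γ = 0.5 × 12.47 × 2.2 × 24.4 × 0.8 = 267.75 kPa.
q_ult = 399.33 + 267.75 = 667.08 kPa.
q_net = 667.08 − 15.3 = 651.78 kPa.
q_all(net) = 651.78 / 3.5 = 186.22 kPa.

q_all(net) ≈ 186 kPa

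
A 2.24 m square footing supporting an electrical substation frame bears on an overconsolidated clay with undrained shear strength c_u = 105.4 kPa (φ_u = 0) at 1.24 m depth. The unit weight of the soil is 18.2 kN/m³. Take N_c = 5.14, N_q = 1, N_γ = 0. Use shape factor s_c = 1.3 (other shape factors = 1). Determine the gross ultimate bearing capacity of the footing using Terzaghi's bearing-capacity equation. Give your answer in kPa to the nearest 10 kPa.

q = γ·D_f = 18.2 × 1.24 = 22.568 kPa.
c·N_c·s_c = 105.4 × 5.14 × 1.3 = 704.28 kPa
q·N_q = 22.568 × 1 = 22.568 kPa
q_ult = 704.28 + 22.568 = 726.85 kPa.

q_ult ≈ 730 kPa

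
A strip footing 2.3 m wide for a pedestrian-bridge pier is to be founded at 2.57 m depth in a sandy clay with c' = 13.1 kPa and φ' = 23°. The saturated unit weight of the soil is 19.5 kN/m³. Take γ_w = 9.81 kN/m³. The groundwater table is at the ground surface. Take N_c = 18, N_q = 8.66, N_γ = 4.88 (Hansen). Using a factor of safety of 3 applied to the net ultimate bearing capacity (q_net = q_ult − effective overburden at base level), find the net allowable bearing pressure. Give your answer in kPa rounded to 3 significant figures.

q_all(net) ≈ 160 kPa

Water table at ground surface, so effective unit weight γ' = 19.5 − 9.81 = 9.69 kN/m³ is used throughout; overburden q = 9.69 × 2.57 = 24.903 kPa; the same γ' applies in the ½γBN_γ term.
Cohesion term c·N_c = 13.1 × 18 = 235.8 kPa; surcharge term q·N_q = 24.903 × 8.66 = 215.66 kPa; self-weight term 0.5·γ·B·N_γ = 0.5 × 9.69 × 2.3 × 4.88 = 54.38 kPa.
q_ult = 235.8 + 215.66 + 54.38 = 505.84 kPa.
Net ultimate: q_net = 505.84 − 24.903 = 480.94 kPa.
q_all(net) = 480.94 / 3 = 160.31 kPa.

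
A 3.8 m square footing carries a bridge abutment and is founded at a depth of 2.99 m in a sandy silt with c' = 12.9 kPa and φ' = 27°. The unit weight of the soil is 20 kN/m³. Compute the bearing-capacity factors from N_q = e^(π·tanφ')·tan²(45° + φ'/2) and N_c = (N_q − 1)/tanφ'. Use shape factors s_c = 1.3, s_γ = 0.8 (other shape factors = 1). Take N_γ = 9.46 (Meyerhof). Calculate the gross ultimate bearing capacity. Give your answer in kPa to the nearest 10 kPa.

q_ult ≈ 1480 kPa

tan27° = 0.5095, so N_q = e^(π×0.5095)·tan²(58.5°) = 4.957 × 2.663 = 13.2.
N_c = (13.2 − 1)/tan27° = 23.94.
q = γ·D_f = 20 × 2.99 = 59.8 kPa.
c·N_c·s_c = 12.9 × 23.942 × 1.3 = 401.51 kPa
q·N_q = 59.8 × 13.199 = 789.31 kPa
0.5·γ·B·N_γ·s_γ = 0.5 × 20 × 3.8 × 9.46 × 0.8 = 287.58 kPa
q_ult = 401.51 + 789.31 + 287.58 = 1478.4 kPa.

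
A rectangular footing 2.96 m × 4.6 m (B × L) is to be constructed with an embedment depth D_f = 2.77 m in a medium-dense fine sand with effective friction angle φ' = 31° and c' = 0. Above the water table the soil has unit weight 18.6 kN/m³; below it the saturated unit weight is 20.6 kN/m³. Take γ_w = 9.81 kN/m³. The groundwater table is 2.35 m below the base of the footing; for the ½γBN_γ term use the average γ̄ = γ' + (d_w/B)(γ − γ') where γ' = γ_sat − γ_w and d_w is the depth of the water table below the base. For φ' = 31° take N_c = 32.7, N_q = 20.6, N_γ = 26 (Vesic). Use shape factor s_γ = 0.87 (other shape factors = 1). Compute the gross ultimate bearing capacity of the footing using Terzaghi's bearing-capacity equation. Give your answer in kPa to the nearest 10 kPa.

Effective surcharge at the founding depth q = γ·D_f = 18.6 × 2.77 = 51.522 kPa.
With d_w = 2.35 m < B, γ̄ = 10.79 + (2.35/2.96) × (18.6 − 10.79) = 16.991 kN/m³.
q_ult = q·N_q + 0.5·γ·B·N_γ·s_γ
     = 51.522 × 20.6 + 0.5 × 16.991 × 2.96 × 26 × 0.87
     = 1061.4 + 568.8 = 1630.2 kPa.

q_ult ≈ 1630 kPa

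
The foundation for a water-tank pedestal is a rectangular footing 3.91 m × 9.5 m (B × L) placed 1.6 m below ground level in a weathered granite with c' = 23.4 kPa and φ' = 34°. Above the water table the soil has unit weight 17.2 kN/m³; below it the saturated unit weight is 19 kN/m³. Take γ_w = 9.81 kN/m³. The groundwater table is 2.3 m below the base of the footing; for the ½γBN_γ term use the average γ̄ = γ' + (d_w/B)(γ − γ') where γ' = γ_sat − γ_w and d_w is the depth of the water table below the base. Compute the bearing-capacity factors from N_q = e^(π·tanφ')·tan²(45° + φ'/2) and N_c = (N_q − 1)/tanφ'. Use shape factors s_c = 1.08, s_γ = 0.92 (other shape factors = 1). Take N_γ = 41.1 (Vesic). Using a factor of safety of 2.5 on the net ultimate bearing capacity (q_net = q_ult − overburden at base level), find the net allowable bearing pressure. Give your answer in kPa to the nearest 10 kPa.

N_q = e^(π·tan34°)·tan²(62°) = 29.44; N_c = (N_q − 1)/tanφ' = 42.16.
q = γ·D_f = 17.2 × 1.6 = 27.52 kPa.
γ' = 9.19 kN/m³; averaging over the depth B below the base, γ̄ = γ' + (d_w/B)(γ − γ') = 13.902 kN/m³.
c·N_c·s_c = 23.4 × 42.164 × 1.08 = 1065.6 kPa
q·N_q = 27.52 × 29.44 = 810.18 kPa
0.5·γ·B·N_γ·s_γ = 0.5 × 13.902 × 3.91 × 41.1 × 0.92 = 1027.7 kPa
q_ult = 1065.6 + 810.18 + 1027.7 = 2903.4 kPa.
q_net = 2903.4 − 27.52 = 2875.9 kPa.
q_all(net) = 2875.9 / 2.5 = 1150.4 kPa.

q_all(net) ≈ 1150 kPa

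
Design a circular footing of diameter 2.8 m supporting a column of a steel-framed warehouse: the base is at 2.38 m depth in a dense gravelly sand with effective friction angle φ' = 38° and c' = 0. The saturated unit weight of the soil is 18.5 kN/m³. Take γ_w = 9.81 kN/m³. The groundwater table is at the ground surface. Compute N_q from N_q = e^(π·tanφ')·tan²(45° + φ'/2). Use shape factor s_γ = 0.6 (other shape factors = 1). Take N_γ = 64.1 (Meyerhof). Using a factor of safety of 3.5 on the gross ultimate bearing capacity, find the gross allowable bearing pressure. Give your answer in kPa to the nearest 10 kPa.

q_all ≈ 420 kPa

N_q = e^(π·tan38°)·tan²(64°) = 48.93.
Water table at ground surface, so effective unit weight γ' = 18.5 − 9.81 = 8.69 kN/m³ is used throughout; overburden q = 8.69 × 2.38 = 20.682 kPa; the same γ' applies in the ½γBN_γ term.
Surcharge term q·N_q = 20.682 × 48.933 = 1012 kPa; self-weight term 0.5·γ·B·N_γ·s_γ = 0.5 × 8.69 × 2.8 × 64.1 × 0.6 = 467.9 kPa.
q_ult = 1012 + 467.9 = 1480 kPa.
q_all = 1480 / 3.5 = 422.84 kPa.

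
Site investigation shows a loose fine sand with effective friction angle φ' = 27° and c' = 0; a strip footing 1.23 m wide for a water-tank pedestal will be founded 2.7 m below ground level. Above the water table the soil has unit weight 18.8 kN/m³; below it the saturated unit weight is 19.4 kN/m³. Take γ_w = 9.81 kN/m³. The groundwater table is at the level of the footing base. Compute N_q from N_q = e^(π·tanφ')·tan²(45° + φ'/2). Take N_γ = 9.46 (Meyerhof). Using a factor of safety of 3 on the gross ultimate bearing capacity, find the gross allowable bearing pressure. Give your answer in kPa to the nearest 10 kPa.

q_all ≈ 240 kPa

N_q = e^(π·tan27°)·tan²(58.5°) = 13.2.
q = γ·D_f = 18.8 × 2.7 = 50.76 kPa.
For the ½γBN_γ term take γ' = 19.4 − 9.81 = 9.59 kN/m³ (soil below base is submerged).
q·N_q = 50.76 × 13.199 = 669.99 kPa
0.5·γ·B·N_γ = 0.5 × 9.59 × 1.23 × 9.46 = 55.794 kPa
q_ult = 669.99 + 55.794 = 725.78 kPa.
q_all = 725.78 / 3 = 241.93 kPa.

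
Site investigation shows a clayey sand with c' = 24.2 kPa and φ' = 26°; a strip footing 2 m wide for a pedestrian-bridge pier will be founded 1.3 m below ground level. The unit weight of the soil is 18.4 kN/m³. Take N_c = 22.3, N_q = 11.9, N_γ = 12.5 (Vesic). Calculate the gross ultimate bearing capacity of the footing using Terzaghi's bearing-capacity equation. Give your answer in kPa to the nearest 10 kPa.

q_ult ≈ 1050 kPa

Overburden at base level: q = 18.4 × 1.3 = 23.92 kPa.
Cohesion term c·N_c = 24.2 × 22.3 = 539.66 kPa; surcharge term q·N_q = 23.92 × 11.9 = 284.65 kPa; self-weight term 0.5·γ·B·N_γ = 0.5 × 18.4 × 2 × 12.5 = 230 kPa.
q_ult = 539.66 + 284.65 + 230 = 1054.3 kPa.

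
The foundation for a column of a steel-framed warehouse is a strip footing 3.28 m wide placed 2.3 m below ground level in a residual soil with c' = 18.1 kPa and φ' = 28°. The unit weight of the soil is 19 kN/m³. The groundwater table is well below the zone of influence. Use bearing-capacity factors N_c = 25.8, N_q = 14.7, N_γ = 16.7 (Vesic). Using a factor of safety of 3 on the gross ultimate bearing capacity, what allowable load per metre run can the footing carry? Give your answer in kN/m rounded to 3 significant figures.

Effective surcharge at the founding depth q = γ·D_f = 19 × 2.3 = 43.7 kPa.
q_ult = c·N_c + q·N_q + 0.5·γ·B·N_γ
     = 18.1 × 25.8 + 43.7 × 14.7 + 0.5 × 19 × 3.28 × 16.7
     = 466.98 + 642.39 + 520.37 = 1629.7 kPa.
Gross allowable pressure q_all = 1629.7 / 3 = 543.25 kPa.
Allowable wall load = q_all × B = 543.25 × 3.28 = 1781.9 kN per metre run.

≈ 1780 kN/m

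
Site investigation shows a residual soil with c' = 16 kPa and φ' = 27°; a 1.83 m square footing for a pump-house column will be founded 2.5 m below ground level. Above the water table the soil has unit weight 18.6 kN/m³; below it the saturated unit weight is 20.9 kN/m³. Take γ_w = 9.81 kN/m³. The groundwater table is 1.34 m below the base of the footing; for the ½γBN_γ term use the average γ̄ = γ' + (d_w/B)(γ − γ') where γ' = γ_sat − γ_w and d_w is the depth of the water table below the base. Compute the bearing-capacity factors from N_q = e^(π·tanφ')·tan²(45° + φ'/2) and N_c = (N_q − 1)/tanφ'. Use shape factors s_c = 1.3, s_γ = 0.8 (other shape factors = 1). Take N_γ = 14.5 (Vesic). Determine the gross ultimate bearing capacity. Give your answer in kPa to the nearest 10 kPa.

tan27° = 0.5095, so N_q = e^(π×0.5095)·tan²(58.5°) = 4.957 × 2.663 = 13.2.
N_c = (13.2 − 1)/tan27° = 23.94.
Effective surcharge at the founding depth q = γ·D_f = 18.6 × 2.5 = 46.5 kPa.
With d_w = 1.34 m < B, γ̄ = 11.09 + (1.34/1.83) × (18.6 − 11.09) = 16.589 kN/m³.
q_ult = c·N_c·s_c + q·N_q + 0.5·γ·B·N_γ·s_γ
     = 16 × 23.942 × 1.3 + 46.5 × 13.199 + 0.5 × 16.589 × 1.83 × 14.5 × 0.8
     = 498 + 613.76 + 176.08 = 1287.8 kPa.

q_ult ≈ 1290 kPa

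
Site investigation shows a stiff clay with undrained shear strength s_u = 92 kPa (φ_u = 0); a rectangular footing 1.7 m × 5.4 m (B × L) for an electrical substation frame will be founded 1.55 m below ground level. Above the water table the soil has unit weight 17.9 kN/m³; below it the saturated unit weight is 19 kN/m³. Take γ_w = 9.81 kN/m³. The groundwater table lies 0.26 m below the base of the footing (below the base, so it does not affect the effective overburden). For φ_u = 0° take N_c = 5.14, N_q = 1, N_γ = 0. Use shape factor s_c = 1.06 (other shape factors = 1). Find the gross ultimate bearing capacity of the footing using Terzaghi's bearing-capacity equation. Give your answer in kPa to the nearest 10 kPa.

Overburden at base level: q = 17.9 × 1.55 = 27.745 kPa.
Cohesion term c·N_c·s_c = 92 × 5.14 × 1.06 = 501.25 kPa; surcharge term q·N_q = 27.745 × 1 = 27.745 kPa.
q_ult = 501.25 + 27.745 = 529 kPa.

q_ult ≈ 530 kPa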